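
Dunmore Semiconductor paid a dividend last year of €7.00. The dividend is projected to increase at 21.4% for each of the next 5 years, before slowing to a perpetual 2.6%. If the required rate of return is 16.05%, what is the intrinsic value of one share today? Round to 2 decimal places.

€107.04

Two-stage DDM. Project D₁…D_5 at 0.214, terminal growth 0.026, discount at r = 0.1605.
D_1 = 8.4980
D_2 = 10.3166
D_3 = 12.5243
D_4 = 15.2045
D_5 = 18.4583
Terminal value at t=5: TV = D_6/(r−g) = 18.9382/(0.1605−0.026) = 140.8045
P₀ = 8.4980/(1+0.1605)^1 + 10.3166/(1+0.1605)^2 + 12.5243/(1+0.1605)^3 + 15.2045/(1+0.1605)^4 + 18.4583/(1+0.1605)^5 + 140.8045/(1+0.1605)^5 = 107.0432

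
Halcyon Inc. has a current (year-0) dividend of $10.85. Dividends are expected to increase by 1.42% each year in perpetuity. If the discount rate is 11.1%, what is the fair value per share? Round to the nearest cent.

$113.68

Gordon growth model: P₀ = D₁/(r − g). D₁ = 10.85 × (1 + 0.0142) = 11.0041.
P₀ = 11.0041 / (0.111 − 0.0142) = 11.0041 / 0.0968 = 113.6784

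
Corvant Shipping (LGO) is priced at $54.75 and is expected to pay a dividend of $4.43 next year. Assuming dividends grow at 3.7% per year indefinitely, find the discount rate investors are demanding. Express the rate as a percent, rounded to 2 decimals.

11.79%

Rearranging the constant-growth DDM: r = D₁/P₀ + g.
r = 4.4300 / 54.75 + 0.037 = 0.08091 + 0.037 = 0.11791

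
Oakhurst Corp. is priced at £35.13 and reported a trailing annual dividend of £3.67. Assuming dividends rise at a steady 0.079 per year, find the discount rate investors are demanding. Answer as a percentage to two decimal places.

Rearranging the constant-growth DDM: r = D₁/P₀ + g.
D₁ = 3.67 × (1 + 0.079) = 3.9599.
r = 3.9599 / 35.13 + 0.079 = 0.11272 + 0.079 = 0.19172

19.17%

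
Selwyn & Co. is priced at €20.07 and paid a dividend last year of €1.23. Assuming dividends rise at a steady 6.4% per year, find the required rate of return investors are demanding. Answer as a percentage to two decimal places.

12.92%

Rearranging the constant-growth DDM: r = D₁/P₀ + g.
D₁ = 1.23 × (1 + 0.064) = 1.3087.
r = 1.3087 / 20.07 + 0.064 = 0.06521 + 0.064 = 0.12921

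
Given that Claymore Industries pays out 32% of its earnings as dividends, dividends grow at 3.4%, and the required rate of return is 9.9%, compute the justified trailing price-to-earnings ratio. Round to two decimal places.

Justified trailing P/E = b(1+g)/(r−g) = 0.32×(1+0.034)/(0.099−0.034) = 5.0905

5.09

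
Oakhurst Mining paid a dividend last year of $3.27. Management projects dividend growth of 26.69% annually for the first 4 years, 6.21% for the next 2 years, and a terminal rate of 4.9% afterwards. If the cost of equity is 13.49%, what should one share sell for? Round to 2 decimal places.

$80.86

Three-stage DDM. Project D₁…D_6; terminal Gordon value at t=6 with g = 0.049; discount at r = 0.1349.
D_1 = 4.1428
D_2 = 5.2485
D_3 = 6.6493
D_4 = 8.4240
D_5 = 8.9471
D_6 = 9.5027
TV_6 = 9.9684/(0.1349−0.049) = 116.0460
P₀ = Σ Dₜ/(1+r)ᵗ + TV_6/(1+r)^6 = 80.8622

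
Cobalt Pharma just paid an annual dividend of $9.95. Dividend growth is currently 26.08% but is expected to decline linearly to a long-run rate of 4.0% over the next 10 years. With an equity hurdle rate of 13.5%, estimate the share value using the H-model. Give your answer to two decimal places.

H-model: P₀ = D₀[(1+g_L) + H(g_S−g_L)]/(r−g_L), with H = 10/2 = 5.
P₀ = 9.95 × [(1+0.04) + 5×(0.2608−0.04)] / (0.135−0.04)
   = 9.95 × 2.1440 / 0.095 = 224.5558

$224.56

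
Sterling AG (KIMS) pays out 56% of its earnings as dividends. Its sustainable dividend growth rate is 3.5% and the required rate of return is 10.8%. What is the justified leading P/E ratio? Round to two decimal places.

7.67

Justified leading P/E = b/(r−g) = 0.56/(0.108−0.035) = 7.6712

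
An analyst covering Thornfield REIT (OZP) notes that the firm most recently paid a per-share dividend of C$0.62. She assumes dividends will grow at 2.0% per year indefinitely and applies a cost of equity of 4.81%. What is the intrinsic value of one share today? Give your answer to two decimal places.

C$22.51

Gordon growth model: P₀ = D₁/(r − g). D₁ = 0.62 × (1 + 0.02) = 0.6324.
P₀ = 0.6324 / (0.0481 − 0.02) = 0.6324 / 0.0281 = 22.5053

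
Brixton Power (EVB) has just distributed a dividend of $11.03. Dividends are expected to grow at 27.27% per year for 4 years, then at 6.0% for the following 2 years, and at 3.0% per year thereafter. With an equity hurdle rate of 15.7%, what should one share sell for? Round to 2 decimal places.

$194.59

Three-stage DDM. Project D₁…D_6; terminal Gordon value at t=6 with g = 0.03; discount at r = 0.157.
D_1 = 14.0379
D_2 = 17.8660
D_3 = 22.7381
D_4 = 28.9387
D_5 = 30.6751
D_6 = 32.5156
TV_6 = 33.4910/(0.157−0.03) = 263.7090
P₀ = Σ Dₜ/(1+r)ᵗ + TV_6/(1+r)^6 = 194.5913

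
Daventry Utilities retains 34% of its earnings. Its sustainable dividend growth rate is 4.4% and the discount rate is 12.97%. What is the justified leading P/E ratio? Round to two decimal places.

7.70

Payout ratio b = 1 − 0.34 = 0.66.
Justified leading P/E = b/(r−g) = 0.66/(0.1297−0.044) = 7.7013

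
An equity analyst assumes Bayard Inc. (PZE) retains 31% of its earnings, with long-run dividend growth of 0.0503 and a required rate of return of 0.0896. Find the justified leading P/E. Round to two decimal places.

Payout ratio b = 1 − 0.31 = 0.69.
Justified leading P/E = b/(r−g) = 0.69/(0.0896−0.0503) = 17.5573

17.56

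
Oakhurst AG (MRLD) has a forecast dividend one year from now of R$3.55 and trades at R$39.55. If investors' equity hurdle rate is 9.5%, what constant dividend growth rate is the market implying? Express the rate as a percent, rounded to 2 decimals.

0.52%

From P₀ = D₁/(r − g), the implied growth is g = r − D₁/P₀.
g = 0.095 − 3.55/39.55 = 0.095 − 0.08976 = 0.00524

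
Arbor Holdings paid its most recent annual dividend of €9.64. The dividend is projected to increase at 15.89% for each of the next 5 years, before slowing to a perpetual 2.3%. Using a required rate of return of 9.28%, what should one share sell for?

€247.19

Two-stage DDM. Project D₁…D_5 at 0.1589, terminal growth 0.023, discount at r = 0.0928.
D_1 = 11.1718
D_2 = 12.9470
D_3 = 15.0043
D_4 = 17.3885
D_5 = 20.1515
Terminal value at t=5: TV = D_6/(r−g) = 20.6150/(0.0928−0.023) = 295.3433
P₀ = 11.1718/(1+0.0928)^1 + 12.9470/(1+0.0928)^2 + 15.0043/(1+0.0928)^3 + 17.3885/(1+0.0928)^4 + 20.1515/(1+0.0928)^5 + 295.3433/(1+0.0928)^5 = 247.1909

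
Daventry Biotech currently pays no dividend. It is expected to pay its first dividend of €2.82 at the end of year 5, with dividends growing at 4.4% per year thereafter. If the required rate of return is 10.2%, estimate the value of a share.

€32.97

Deferred-dividend DDM. At t=4 the remaining stream is a growing perpetuity with first payment D_5 = 2.82.
V_4 = D_5/(r−g) = 2.82/(0.102−0.044) = 48.6207
P₀ = V_4/(1+r)^4 = 48.6207/(1+0.102)^4 = 32.9682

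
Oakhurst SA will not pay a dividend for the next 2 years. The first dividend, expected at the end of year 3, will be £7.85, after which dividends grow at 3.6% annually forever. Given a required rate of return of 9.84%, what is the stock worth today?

Deferred-dividend DDM. At t=2 the remaining stream is a growing perpetuity with first payment D_3 = 7.85.
V_2 = D_3/(r−g) = 7.85/(0.0984−0.036) = 125.8013
P₀ = V_2/(1+r)^2 = 125.8013/(1+0.0984)^2 = 104.2711

£104.27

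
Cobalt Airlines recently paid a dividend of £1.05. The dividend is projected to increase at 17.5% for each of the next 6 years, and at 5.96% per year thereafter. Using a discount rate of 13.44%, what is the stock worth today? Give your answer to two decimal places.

£25.51

Two-stage DDM. Project D₁…D_6 at 0.175, terminal growth 0.0596, discount at r = 0.1344.
D_1 = 1.2338
D_2 = 1.4497
D_3 = 1.7033
D_4 = 2.0014
D_5 = 2.3517
D_6 = 2.7632
Terminal value at t=6: TV = D_7/(r−g) = 2.9279/(0.1344−0.0596) = 39.1432
P₀ = 1.2338/(1+0.1344)^1 + 1.4497/(1+0.1344)^2 + 1.7033/(1+0.1344)^3 + 2.0014/(1+0.1344)^4 + 2.3517/(1+0.1344)^5 + 2.7632/(1+0.1344)^6 + 39.1432/(1+0.1344)^6 = 25.5059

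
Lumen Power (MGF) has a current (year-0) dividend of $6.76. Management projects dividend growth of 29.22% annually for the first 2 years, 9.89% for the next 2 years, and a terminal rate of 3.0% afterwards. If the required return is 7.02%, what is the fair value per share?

Three-stage DDM. Project D₁…D_4; terminal Gordon value at t=4 with g = 0.03; discount at r = 0.0702.
D_1 = 8.7353
D_2 = 11.2877
D_3 = 12.4041
D_4 = 13.6308
TV_4 = 14.0398/(0.0702−0.03) = 349.2478
P₀ = Σ Dₜ/(1+r)ᵗ + TV_4/(1+r)^4 = 304.7690

$304.77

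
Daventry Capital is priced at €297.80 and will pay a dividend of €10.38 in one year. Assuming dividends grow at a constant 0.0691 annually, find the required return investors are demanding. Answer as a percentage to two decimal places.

10.40%

Rearranging the constant-growth DDM: r = D₁/P₀ + g.
r = 10.3800 / 297.80 + 0.0691 = 0.03486 + 0.0691 = 0.10396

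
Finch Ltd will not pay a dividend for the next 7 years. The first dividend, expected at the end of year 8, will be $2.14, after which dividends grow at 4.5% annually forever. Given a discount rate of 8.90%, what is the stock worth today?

Deferred-dividend DDM. At t=7 the remaining stream is a growing perpetuity with first payment D_8 = 2.14.
V_7 = D_8/(r−g) = 2.14/(0.089−0.045) = 48.6364
P₀ = V_7/(1+r)^7 = 48.6364/(1+0.089)^7 = 26.7772

$26.78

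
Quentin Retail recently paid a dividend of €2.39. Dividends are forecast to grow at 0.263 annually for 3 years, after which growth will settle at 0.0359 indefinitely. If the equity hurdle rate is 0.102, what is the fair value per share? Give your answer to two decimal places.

€65.86

Two-stage DDM. Project D₁…D_3 at 0.263, terminal growth 0.0359, discount at r = 0.102.
D_1 = 3.0186
D_2 = 3.8125
D_3 = 4.8151
Terminal value at t=3: TV = D_4/(r−g) = 4.9880/(0.102−0.0359) = 75.4613
P₀ = 3.0186/(1+0.102)^1 + 3.8125/(1+0.102)^2 + 4.8151/(1+0.102)^3 + 75.4613/(1+0.102)^3 = 65.8636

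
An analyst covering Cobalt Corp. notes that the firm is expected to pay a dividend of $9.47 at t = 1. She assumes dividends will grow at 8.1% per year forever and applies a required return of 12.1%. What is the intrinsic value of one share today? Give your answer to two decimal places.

$236.75

Gordon growth model: P₀ = D₁/(r − g), with D₁ = 9.47 given directly.
P₀ = 9.4700 / (0.121 − 0.081) = 9.4700 / 0.04 = 236.7500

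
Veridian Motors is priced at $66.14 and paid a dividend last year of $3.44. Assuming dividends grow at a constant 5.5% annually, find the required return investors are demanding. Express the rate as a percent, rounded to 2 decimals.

10.99%

Rearranging the constant-growth DDM: r = D₁/P₀ + g.
D₁ = 3.44 × (1 + 0.055) = 3.6292.
r = 3.6292 / 66.14 + 0.055 = 0.05487 + 0.055 = 0.10987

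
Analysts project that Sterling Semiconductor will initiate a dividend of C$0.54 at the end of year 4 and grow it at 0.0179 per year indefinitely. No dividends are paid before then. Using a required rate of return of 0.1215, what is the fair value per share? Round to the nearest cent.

Deferred-dividend DDM. At t=3 the remaining stream is a growing perpetuity with first payment D_4 = 0.54.
V_3 = D_4/(r−g) = 0.54/(0.1215−0.0179) = 5.2124
P₀ = V_3/(1+r)^3 = 5.2124/(1+0.1215)^3 = 3.6952

C$3.70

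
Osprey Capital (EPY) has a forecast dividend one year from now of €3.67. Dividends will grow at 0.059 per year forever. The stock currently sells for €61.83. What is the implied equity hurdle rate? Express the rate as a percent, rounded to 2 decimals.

11.84%

Rearranging the constant-growth DDM: r = D₁/P₀ + g.
r = 3.6700 / 61.83 + 0.059 = 0.05936 + 0.059 = 0.11836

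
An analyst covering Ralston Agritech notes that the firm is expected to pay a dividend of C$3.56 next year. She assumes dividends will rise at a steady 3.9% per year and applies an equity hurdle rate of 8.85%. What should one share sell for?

C$71.92

Gordon growth model: P₀ = D₁/(r − g), with D₁ = 3.56 given directly.
P₀ = 3.5600 / (0.0885 − 0.039) = 3.5600 / 0.0495 = 71.9192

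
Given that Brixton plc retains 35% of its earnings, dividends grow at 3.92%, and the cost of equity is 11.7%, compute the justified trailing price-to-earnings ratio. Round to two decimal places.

8.68

Payout ratio b = 1 − 0.35 = 0.65.
Justified trailing P/E = b(1+g)/(r−g) = 0.65×(1+0.0392)/(0.117−0.0392) = 8.6823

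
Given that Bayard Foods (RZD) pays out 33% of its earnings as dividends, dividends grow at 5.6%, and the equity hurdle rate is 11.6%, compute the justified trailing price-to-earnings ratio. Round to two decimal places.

5.81

Justified trailing P/E = b(1+g)/(r−g) = 0.33×(1+0.056)/(0.116−0.056) = 5.8080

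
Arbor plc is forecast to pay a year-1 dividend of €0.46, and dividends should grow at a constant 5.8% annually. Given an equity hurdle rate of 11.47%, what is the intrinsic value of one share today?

Gordon growth model: P₀ = D₁/(r − g), with D₁ = 0.46 given directly.
P₀ = 0.4600 / (0.1147 − 0.058) = 0.4600 / 0.0567 = 8.1129

€8.11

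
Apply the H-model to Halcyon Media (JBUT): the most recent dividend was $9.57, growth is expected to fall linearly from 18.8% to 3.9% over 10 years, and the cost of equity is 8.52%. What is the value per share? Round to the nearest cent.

H-model: P₀ = D₀[(1+g_L) + H(g_S−g_L)]/(r−g_L), with H = 10/2 = 5.
P₀ = 9.57 × [(1+0.039) + 5×(0.188−0.039)] / (0.0852−0.039)
   = 9.57 × 1.7840 / 0.0462 = 369.5429

$369.54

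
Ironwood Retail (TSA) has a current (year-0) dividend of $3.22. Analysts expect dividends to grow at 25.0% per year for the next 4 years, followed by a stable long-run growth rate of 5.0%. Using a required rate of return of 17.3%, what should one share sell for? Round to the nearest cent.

$50.58

Two-stage DDM. Project D₁…D_4 at 0.25, terminal growth 0.05, discount at r = 0.173.
D_1 = 4.0250
D_2 = 5.0312
D_3 = 6.2891
D_4 = 7.8613
Terminal value at t=4: TV = D_5/(r−g) = 8.2544/(0.173−0.05) = 67.1089
P₀ = 4.0250/(1+0.173)^1 + 5.0312/(1+0.173)^2 + 6.2891/(1+0.173)^3 + 7.8613/(1+0.173)^4 + 67.1089/(1+0.173)^4 = 50.5848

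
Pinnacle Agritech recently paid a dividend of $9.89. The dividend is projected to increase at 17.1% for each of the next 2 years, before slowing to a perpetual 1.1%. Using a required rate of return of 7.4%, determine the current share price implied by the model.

Two-stage DDM. Project D₁…D_2 at 0.171, terminal growth 0.011, discount at r = 0.074.
D_1 = 11.5812
D_2 = 13.5616
Terminal value at t=2: TV = D_3/(r−g) = 13.7108/(0.074−0.011) = 217.6310
P₀ = 11.5812/(1+0.074)^1 + 13.5616/(1+0.074)^2 + 217.6310/(1+0.074)^2 = 211.2144

$211.21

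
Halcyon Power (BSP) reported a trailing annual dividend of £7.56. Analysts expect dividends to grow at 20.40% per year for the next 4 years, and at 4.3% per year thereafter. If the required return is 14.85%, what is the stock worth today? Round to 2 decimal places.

Two-stage DDM. Project D₁…D_4 at 0.204, terminal growth 0.043, discount at r = 0.1485.
D_1 = 9.1022
D_2 = 10.9591
D_3 = 13.1948
D_4 = 15.8865
Terminal value at t=4: TV = D_5/(r−g) = 16.5696/(0.1485−0.043) = 157.0578
P₀ = 9.1022/(1+0.1485)^1 + 10.9591/(1+0.1485)^2 + 13.1948/(1+0.1485)^3 + 15.8865/(1+0.1485)^4 + 157.0578/(1+0.1485)^4 = 124.3425

£124.34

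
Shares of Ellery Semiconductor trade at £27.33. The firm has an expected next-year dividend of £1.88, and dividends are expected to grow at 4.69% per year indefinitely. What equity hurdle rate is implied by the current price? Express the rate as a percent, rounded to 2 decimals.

11.57%

Rearranging the constant-growth DDM: r = D₁/P₀ + g.
r = 1.8800 / 27.33 + 0.0469 = 0.06879 + 0.0469 = 0.11569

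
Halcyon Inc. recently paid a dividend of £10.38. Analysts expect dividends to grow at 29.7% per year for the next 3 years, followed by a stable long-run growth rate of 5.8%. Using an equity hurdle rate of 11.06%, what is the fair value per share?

£375.35

Two-stage DDM. Project D₁…D_3 at 0.297, terminal growth 0.058, discount at r = 0.1106.
D_1 = 13.4629
D_2 = 17.4613
D_3 = 22.6473
Terminal value at t=3: TV = D_4/(r−g) = 23.9609/(0.1106−0.058) = 455.5302
P₀ = 13.4629/(1+0.1106)^1 + 17.4613/(1+0.1106)^2 + 22.6473/(1+0.1106)^3 + 455.5302/(1+0.1106)^3 = 375.3518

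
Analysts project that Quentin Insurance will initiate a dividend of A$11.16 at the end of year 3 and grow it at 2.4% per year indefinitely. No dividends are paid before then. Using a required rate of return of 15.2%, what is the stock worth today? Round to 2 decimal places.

Deferred-dividend DDM. At t=2 the remaining stream is a growing perpetuity with first payment D_3 = 11.16.
V_2 = D_3/(r−g) = 11.16/(0.152−0.024) = 87.1875
P₀ = V_2/(1+r)^2 = 87.1875/(1+0.152)^2 = 65.6976

A$65.70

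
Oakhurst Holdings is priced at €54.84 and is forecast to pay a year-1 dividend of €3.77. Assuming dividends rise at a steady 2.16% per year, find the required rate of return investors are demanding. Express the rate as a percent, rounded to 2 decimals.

9.03%

Rearranging the constant-growth DDM: r = D₁/P₀ + g.
r = 3.7700 / 54.84 + 0.0216 = 0.06875 + 0.0216 = 0.09035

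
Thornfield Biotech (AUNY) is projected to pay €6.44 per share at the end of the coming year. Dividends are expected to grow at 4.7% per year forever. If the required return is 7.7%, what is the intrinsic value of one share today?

Gordon growth model: P₀ = D₁/(r − g), with D₁ = 6.44 given directly.
P₀ = 6.4400 / (0.077 − 0.047) = 6.4400 / 0.03 = 214.6667

€214.67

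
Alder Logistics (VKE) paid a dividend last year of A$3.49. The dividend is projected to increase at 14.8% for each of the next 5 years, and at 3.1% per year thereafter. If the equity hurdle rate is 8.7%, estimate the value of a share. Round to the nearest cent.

A$105.04

Two-stage DDM. Project D₁…D_5 at 0.148, terminal growth 0.031, discount at r = 0.087.
D_1 = 4.0065
D_2 = 4.5995
D_3 = 5.2802
D_4 = 6.0617
D_5 = 6.9588
Terminal value at t=5: TV = D_6/(r−g) = 7.1745/(0.087−0.031) = 128.1166
P₀ = 4.0065/(1+0.087)^1 + 4.5995/(1+0.087)^2 + 5.2802/(1+0.087)^3 + 6.0617/(1+0.087)^4 + 6.9588/(1+0.087)^5 + 128.1166/(1+0.087)^5 = 105.0395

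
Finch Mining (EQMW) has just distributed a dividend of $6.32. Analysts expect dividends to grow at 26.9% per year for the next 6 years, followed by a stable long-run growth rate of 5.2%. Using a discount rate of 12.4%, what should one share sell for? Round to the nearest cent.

Two-stage DDM. Project D₁…D_6 at 0.269, terminal growth 0.052, discount at r = 0.124.
D_1 = 8.0201
D_2 = 10.1775
D_3 = 12.9152
D_4 = 16.3894
D_5 = 20.7982
D_6 = 26.3929
Terminal value at t=6: TV = D_7/(r−g) = 27.7653/(0.124−0.052) = 385.6293
P₀ = 8.0201/(1+0.124)^1 + 10.1775/(1+0.124)^2 + 12.9152/(1+0.124)^3 + 16.3894/(1+0.124)^4 + 20.7982/(1+0.124)^5 + 26.3929/(1+0.124)^6 + 385.6293/(1+0.124)^6 = 250.4729

$250.47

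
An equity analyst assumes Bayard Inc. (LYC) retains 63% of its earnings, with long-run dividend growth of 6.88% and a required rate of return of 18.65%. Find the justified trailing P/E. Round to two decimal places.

3.36

Payout ratio b = 1 − 0.63 = 0.37.
Justified trailing P/E = b(1+g)/(r−g) = 0.37×(1+0.0688)/(0.1865−0.0688) = 3.3599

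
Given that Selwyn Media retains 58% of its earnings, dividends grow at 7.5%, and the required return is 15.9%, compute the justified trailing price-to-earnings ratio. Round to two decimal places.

5.37

Payout ratio b = 1 − 0.58 = 0.42.
Justified trailing P/E = b(1+g)/(r−g) = 0.42×(1+0.075)/(0.159−0.075) = 5.3750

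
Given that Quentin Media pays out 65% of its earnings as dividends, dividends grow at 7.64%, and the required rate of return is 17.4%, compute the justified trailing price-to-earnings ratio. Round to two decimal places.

7.17

Justified trailing P/E = b(1+g)/(r−g) = 0.65×(1+0.0764)/(0.174−0.0764) = 7.1686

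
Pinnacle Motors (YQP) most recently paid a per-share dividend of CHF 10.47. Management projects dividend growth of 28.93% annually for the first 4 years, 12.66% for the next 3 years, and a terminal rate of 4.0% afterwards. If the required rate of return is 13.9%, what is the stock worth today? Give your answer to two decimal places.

CHF 282.84

Three-stage DDM. Project D₁…D_7; terminal Gordon value at t=7 with g = 0.04; discount at r = 0.139.
D_1 = 13.4990
D_2 = 17.4042
D_3 = 22.4393
D_4 = 28.9309
D_5 = 32.5936
D_6 = 36.7200
D_7 = 41.3687
TV_7 = 43.0234/(0.139−0.04) = 434.5803
P₀ = Σ Dₜ/(1+r)ᵗ + TV_7/(1+r)^7 = 282.8416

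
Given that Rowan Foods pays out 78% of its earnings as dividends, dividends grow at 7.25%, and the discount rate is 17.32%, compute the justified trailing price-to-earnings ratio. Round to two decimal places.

Justified trailing P/E = b(1+g)/(r−g) = 0.78×(1+0.0725)/(0.1732−0.0725) = 8.3073

8.31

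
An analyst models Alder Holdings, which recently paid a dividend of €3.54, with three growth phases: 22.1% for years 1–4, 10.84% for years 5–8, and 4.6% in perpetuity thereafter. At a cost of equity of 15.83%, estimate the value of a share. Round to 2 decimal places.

€66.00

Three-stage DDM. Project D₁…D_8; terminal Gordon value at t=8 with g = 0.046; discount at r = 0.1583.
D_1 = 4.3223
D_2 = 5.2776
D_3 = 6.4439
D_4 = 7.8680
D_5 = 8.7209
D_6 = 9.6663
D_7 = 10.7141
D_8 = 11.8755
TV_8 = 12.4218/(0.1583−0.046) = 110.6124
P₀ = Σ Dₜ/(1+r)ᵗ + TV_8/(1+r)^8 = 66.0010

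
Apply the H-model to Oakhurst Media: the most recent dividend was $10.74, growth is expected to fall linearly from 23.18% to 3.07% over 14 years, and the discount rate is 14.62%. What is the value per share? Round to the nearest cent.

$226.74

H-model: P₀ = D₀[(1+g_L) + H(g_S−g_L)]/(r−g_L), with H = 14/2 = 7.
P₀ = 10.74 × [(1+0.0307) + 7×(0.2318−0.0307)] / (0.1462−0.0307)
   = 10.74 × 2.4384 / 0.1155 = 226.7395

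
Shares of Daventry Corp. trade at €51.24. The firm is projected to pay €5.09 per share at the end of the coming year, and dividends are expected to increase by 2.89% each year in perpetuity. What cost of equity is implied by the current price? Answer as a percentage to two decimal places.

12.82%

Rearranging the constant-growth DDM: r = D₁/P₀ + g.
r = 5.0900 / 51.24 + 0.0289 = 0.09934 + 0.0289 = 0.12824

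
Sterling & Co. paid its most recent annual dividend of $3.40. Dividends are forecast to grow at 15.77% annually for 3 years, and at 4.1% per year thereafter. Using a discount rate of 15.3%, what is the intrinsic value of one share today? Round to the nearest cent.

$42.27

Two-stage DDM. Project D₁…D_3 at 0.1577, terminal growth 0.041, discount at r = 0.153.
D_1 = 3.9362
D_2 = 4.5569
D_3 = 5.2755
Terminal value at t=3: TV = D_4/(r−g) = 5.4918/(0.153−0.041) = 49.0343
P₀ = 3.9362/(1+0.153)^1 + 4.5569/(1+0.153)^2 + 5.2755/(1+0.153)^3 + 49.0343/(1+0.153)^3 = 42.2732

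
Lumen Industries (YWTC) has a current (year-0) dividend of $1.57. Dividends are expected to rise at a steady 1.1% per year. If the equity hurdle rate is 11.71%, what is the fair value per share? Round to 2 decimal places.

$14.96

Gordon growth model: P₀ = D₁/(r − g). D₁ = 1.57 × (1 + 0.011) = 1.5873.
P₀ = 1.5873 / (0.1171 − 0.011) = 1.5873 / 0.1061 = 14.9601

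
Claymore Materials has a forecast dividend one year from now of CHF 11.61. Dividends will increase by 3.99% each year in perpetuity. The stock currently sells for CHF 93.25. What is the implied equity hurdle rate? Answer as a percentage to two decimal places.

Rearranging the constant-growth DDM: r = D₁/P₀ + g.
r = 11.6100 / 93.25 + 0.0399 = 0.12450 + 0.0399 = 0.16440

16.44%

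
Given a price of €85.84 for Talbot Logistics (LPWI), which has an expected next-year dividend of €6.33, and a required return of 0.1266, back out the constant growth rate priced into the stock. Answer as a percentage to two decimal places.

From P₀ = D₁/(r − g), the implied growth is g = r − D₁/P₀.
g = 0.1266 − 6.33/85.84 = 0.1266 − 0.07374 = 0.05286

5.29%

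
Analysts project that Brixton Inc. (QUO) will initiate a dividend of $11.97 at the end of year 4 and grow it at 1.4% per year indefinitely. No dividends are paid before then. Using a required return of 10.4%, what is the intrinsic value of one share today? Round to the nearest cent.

$98.84

Deferred-dividend DDM. At t=3 the remaining stream is a growing perpetuity with first payment D_4 = 11.97.
V_3 = D_4/(r−g) = 11.97/(0.104−0.014) = 133.0000
P₀ = V_3/(1+r)^3 = 133.0000/(1+0.104)^3 = 98.8427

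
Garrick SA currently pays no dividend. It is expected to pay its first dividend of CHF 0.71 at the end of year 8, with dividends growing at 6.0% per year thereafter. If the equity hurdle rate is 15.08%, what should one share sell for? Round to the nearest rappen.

CHF 2.93

Deferred-dividend DDM. At t=7 the remaining stream is a growing perpetuity with first payment D_8 = 0.71.
V_7 = D_8/(r−g) = 0.71/(0.1508−0.06) = 7.8194
P₀ = V_7/(1+r)^7 = 7.8194/(1+0.1508)^7 = 2.9253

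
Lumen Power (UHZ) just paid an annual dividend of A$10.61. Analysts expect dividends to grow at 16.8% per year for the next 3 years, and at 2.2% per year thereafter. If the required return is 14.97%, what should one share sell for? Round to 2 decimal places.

Two-stage DDM. Project D₁…D_3 at 0.168, terminal growth 0.022, discount at r = 0.1497.
D_1 = 12.3925
D_2 = 14.4744
D_3 = 16.9061
Terminal value at t=3: TV = D_4/(r−g) = 17.2781/(0.1497−0.022) = 135.3019
P₀ = 12.3925/(1+0.1497)^1 + 14.4744/(1+0.1497)^2 + 16.9061/(1+0.1497)^3 + 135.3019/(1+0.1497)^3 = 121.8869

A$121.89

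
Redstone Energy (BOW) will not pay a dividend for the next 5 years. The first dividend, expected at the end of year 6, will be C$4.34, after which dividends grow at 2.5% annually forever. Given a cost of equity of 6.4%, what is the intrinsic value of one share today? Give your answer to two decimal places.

Deferred-dividend DDM. At t=5 the remaining stream is a growing perpetuity with first payment D_6 = 4.34.
V_5 = D_6/(r−g) = 4.34/(0.064−0.025) = 111.2821
P₀ = V_5/(1+r)^5 = 111.2821/(1+0.064)^5 = 81.6050

C$81.61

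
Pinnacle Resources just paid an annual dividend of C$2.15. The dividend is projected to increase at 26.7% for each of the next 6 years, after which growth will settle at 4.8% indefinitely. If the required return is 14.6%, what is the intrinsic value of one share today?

C$60.59

Two-stage DDM. Project D₁…D_6 at 0.267, terminal growth 0.048, discount at r = 0.146.
D_1 = 2.7240
D_2 = 3.4514
D_3 = 4.3729
D_4 = 5.5404
D_5 = 7.0197
D_6 = 8.8940
Terminal value at t=6: TV = D_7/(r−g) = 9.3209/(0.146−0.048) = 95.1116
P₀ = 2.7240/(1+0.146)^1 + 3.4514/(1+0.146)^2 + 4.3729/(1+0.146)^3 + 5.5404/(1+0.146)^4 + 7.0197/(1+0.146)^5 + 8.8940/(1+0.146)^6 + 95.1116/(1+0.146)^6 = 60.5885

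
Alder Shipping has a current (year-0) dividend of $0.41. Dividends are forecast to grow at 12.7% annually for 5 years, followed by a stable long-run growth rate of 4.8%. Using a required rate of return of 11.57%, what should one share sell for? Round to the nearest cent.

$8.79

Two-stage DDM. Project D₁…D_5 at 0.127, terminal growth 0.048, discount at r = 0.1157.
D_1 = 0.4621
D_2 = 0.5208
D_3 = 0.5869
D_4 = 0.6614
D_5 = 0.7454
Terminal value at t=5: TV = D_6/(r−g) = 0.7812/(0.1157−0.048) = 11.5392
P₀ = 0.4621/(1+0.1157)^1 + 0.5208/(1+0.1157)^2 + 0.5869/(1+0.1157)^3 + 0.6614/(1+0.1157)^4 + 0.7454/(1+0.1157)^5 + 11.5392/(1+0.1157)^5 = 8.7879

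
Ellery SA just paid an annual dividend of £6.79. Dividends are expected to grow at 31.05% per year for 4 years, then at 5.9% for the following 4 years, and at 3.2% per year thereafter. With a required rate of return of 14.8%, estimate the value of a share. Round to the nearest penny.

£150.36

Three-stage DDM. Project D₁…D_8; terminal Gordon value at t=8 with g = 0.032; discount at r = 0.148.
D_1 = 8.8983
D_2 = 11.6612
D_3 = 15.2820
D_4 = 20.0271
D_5 = 21.2087
D_6 = 22.4600
D_7 = 23.7851
D_8 = 25.1885
TV_8 = 25.9945/(0.148−0.032) = 224.0905
P₀ = Σ Dₜ/(1+r)ᵗ + TV_8/(1+r)^8 = 150.3632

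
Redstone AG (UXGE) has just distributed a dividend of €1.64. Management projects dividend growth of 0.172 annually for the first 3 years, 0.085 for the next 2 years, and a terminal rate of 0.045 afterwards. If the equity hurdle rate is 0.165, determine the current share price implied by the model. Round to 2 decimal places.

Three-stage DDM. Project D₁…D_5; terminal Gordon value at t=5 with g = 0.045; discount at r = 0.165.
D_1 = 1.9221
D_2 = 2.2527
D_3 = 2.6401
D_4 = 2.8646
D_5 = 3.1080
TV_5 = 3.2479/(0.165−0.045) = 27.0658
P₀ = Σ Dₜ/(1+r)ᵗ + TV_5/(1+r)^5 = 20.5950

€20.59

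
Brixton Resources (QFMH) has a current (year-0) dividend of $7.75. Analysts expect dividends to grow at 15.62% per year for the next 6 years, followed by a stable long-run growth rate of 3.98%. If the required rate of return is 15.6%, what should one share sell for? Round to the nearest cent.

Two-stage DDM. Project D₁…D_6 at 0.1562, terminal growth 0.0398, discount at r = 0.156.
D_1 = 8.9606
D_2 = 10.3602
D_3 = 11.9784
D_4 = 13.8495
D_5 = 16.0128
D_6 = 18.5140
Terminal value at t=6: TV = D_7/(r−g) = 19.2508/(0.156−0.0398) = 165.6697
P₀ = 8.9606/(1+0.156)^1 + 10.3602/(1+0.156)^2 + 11.9784/(1+0.156)^3 + 13.8495/(1+0.156)^4 + 16.0128/(1+0.156)^5 + 18.5140/(1+0.156)^6 + 165.6697/(1+0.156)^6 = 115.9500

$115.95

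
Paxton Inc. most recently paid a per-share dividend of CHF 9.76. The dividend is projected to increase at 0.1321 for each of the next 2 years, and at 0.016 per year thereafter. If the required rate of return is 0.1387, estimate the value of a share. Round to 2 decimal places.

Two-stage DDM. Project D₁…D_2 at 0.1321, terminal growth 0.016, discount at r = 0.1387.
D_1 = 11.0493
D_2 = 12.5089
Terminal value at t=2: TV = D_3/(r−g) = 12.7091/(0.1387−0.016) = 103.5782
P₀ = 11.0493/(1+0.1387)^1 + 12.5089/(1+0.1387)^2 + 103.5782/(1+0.1387)^2 = 99.2328

CHF 99.23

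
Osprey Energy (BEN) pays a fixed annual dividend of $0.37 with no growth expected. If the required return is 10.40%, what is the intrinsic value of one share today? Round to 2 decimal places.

$3.56

Zero-growth DDM (perpetuity): P₀ = D/r = 0.37 / 0.104 = 3.5577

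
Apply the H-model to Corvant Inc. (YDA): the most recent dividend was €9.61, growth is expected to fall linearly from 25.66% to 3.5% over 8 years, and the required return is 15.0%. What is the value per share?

H-model: P₀ = D₀[(1+g_L) + H(g_S−g_L)]/(r−g_L), with H = 8/2 = 4.
P₀ = 9.61 × [(1+0.035) + 4×(0.2566−0.035)] / (0.15−0.035)
   = 9.61 × 1.9214 / 0.115 = 160.5622

€160.56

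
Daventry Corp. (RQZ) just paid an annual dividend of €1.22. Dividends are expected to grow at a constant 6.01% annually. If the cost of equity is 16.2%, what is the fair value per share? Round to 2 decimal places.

Gordon growth model: P₀ = D₁/(r − g). D₁ = 1.22 × (1 + 0.0601) = 1.2933.
P₀ = 1.2933 / (0.162 − 0.0601) = 1.2933 / 0.1019 = 12.6921

€12.69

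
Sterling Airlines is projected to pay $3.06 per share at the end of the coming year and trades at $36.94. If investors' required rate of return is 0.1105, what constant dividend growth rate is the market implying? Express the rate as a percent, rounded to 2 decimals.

From P₀ = D₁/(r − g), the implied growth is g = r − D₁/P₀.
g = 0.1105 − 3.06/36.94 = 0.1105 − 0.08284 = 0.02766

2.77%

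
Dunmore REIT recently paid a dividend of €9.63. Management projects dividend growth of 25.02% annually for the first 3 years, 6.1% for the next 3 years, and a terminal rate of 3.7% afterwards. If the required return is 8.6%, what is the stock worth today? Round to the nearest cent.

Three-stage DDM. Project D₁…D_6; terminal Gordon value at t=6 with g = 0.037; discount at r = 0.086.
D_1 = 12.0394
D_2 = 15.0517
D_3 = 18.8176
D_4 = 19.9655
D_5 = 21.1834
D_6 = 22.4756
TV_6 = 23.3072/(0.086−0.037) = 475.6567
P₀ = Σ Dₜ/(1+r)ᵗ + TV_6/(1+r)^6 = 370.5615

€370.56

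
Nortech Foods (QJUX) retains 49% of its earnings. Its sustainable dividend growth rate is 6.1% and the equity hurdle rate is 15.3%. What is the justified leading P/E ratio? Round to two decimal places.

Payout ratio b = 1 − 0.49 = 0.51.
Justified leading P/E = b/(r−g) = 0.51/(0.153−0.061) = 5.5435

5.54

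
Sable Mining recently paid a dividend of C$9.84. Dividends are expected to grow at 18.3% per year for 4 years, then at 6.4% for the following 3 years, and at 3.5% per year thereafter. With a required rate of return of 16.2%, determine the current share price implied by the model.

Three-stage DDM. Project D₁…D_7; terminal Gordon value at t=7 with g = 0.035; discount at r = 0.162.
D_1 = 11.6407
D_2 = 13.7710
D_3 = 16.2911
D_4 = 19.2723
D_5 = 20.5058
D_6 = 21.8181
D_7 = 23.2145
TV_7 = 24.0270/(0.162−0.035) = 189.1889
P₀ = Σ Dₜ/(1+r)ᵗ + TV_7/(1+r)^7 = 133.9668

C$133.97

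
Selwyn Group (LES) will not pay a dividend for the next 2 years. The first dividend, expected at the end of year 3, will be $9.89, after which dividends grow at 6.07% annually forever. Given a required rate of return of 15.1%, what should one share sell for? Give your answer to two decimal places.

$82.67

Deferred-dividend DDM. At t=2 the remaining stream is a growing perpetuity with first payment D_3 = 9.89.
V_2 = D_3/(r−g) = 9.89/(0.151−0.0607) = 109.5238
P₀ = V_2/(1+r)^2 = 109.5238/(1+0.151)^2 = 82.6719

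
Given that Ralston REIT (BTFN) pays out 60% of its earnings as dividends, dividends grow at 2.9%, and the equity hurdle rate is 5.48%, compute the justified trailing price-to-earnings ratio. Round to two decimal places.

23.93

Justified trailing P/E = b(1+g)/(r−g) = 0.60×(1+0.029)/(0.0548−0.029) = 23.9302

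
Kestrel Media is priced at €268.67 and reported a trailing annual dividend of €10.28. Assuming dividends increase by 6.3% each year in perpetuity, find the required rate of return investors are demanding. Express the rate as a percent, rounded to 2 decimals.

10.37%

Rearranging the constant-growth DDM: r = D₁/P₀ + g.
D₁ = 10.28 × (1 + 0.063) = 10.9276.
r = 10.9276 / 268.67 + 0.063 = 0.04067 + 0.063 = 0.10367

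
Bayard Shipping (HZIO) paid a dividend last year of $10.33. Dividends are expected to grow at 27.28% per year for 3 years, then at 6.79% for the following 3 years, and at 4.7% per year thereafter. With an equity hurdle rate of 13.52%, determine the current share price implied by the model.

Three-stage DDM. Project D₁…D_6; terminal Gordon value at t=6 with g = 0.047; discount at r = 0.1352.
D_1 = 13.1480
D_2 = 16.7348
D_3 = 21.3001
D_4 = 22.7463
D_5 = 24.2908
D_6 = 25.9402
TV_6 = 27.1593/(0.1352−0.047) = 307.9291
P₀ = Σ Dₜ/(1+r)ᵗ + TV_6/(1+r)^6 = 221.7163

$221.72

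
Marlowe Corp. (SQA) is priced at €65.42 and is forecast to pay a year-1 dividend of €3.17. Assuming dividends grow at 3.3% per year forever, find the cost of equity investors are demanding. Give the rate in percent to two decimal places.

8.15%

Rearranging the constant-growth DDM: r = D₁/P₀ + g.
r = 3.1700 / 65.42 + 0.033 = 0.04846 + 0.033 = 0.08146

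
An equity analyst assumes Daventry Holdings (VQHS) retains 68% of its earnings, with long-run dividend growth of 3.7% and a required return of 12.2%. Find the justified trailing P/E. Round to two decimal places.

3.90

Payout ratio b = 1 − 0.68 = 0.32.
Justified trailing P/E = b(1+g)/(r−g) = 0.32×(1+0.037)/(0.122−0.037) = 3.9040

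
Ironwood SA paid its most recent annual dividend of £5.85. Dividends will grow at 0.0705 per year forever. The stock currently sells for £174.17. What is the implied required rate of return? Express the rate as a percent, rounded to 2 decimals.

10.65%

Rearranging the constant-growth DDM: r = D₁/P₀ + g.
D₁ = 5.85 × (1 + 0.0705) = 6.2624.
r = 6.2624 / 174.17 + 0.0705 = 0.03596 + 0.0705 = 0.10646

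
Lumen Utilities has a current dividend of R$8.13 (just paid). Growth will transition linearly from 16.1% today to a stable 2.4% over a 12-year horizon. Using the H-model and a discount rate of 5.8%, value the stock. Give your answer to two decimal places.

R$441.41

H-model: P₀ = D₀[(1+g_L) + H(g_S−g_L)]/(r−g_L), with H = 12/2 = 6.
P₀ = 8.13 × [(1+0.024) + 6×(0.161−0.024)] / (0.058−0.024)
   = 8.13 × 1.8460 / 0.034 = 441.4112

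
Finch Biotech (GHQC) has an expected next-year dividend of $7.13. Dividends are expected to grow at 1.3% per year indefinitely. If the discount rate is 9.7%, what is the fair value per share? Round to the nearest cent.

$84.88

Gordon growth model: P₀ = D₁/(r − g), with D₁ = 7.13 given directly.
P₀ = 7.1300 / (0.097 − 0.013) = 7.1300 / 0.084 = 84.8810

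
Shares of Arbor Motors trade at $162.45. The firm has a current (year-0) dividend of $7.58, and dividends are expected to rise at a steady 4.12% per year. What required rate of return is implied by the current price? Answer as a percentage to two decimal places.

8.98%

Rearranging the constant-growth DDM: r = D₁/P₀ + g.
D₁ = 7.58 × (1 + 0.0412) = 7.8923.
r = 7.8923 / 162.45 + 0.0412 = 0.04858 + 0.0412 = 0.08978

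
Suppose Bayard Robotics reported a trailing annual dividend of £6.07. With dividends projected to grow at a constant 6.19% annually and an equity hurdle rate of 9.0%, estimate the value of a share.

Gordon growth model: P₀ = D₁/(r − g). D₁ = 6.07 × (1 + 0.0619) = 6.4457.
P₀ = 6.4457 / (0.09 − 0.0619) = 6.4457 / 0.0281 = 229.3855

£229.39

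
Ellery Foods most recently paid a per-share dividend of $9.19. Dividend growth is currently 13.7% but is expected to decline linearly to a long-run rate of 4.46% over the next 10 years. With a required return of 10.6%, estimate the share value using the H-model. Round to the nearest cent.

$225.50

H-model: P₀ = D₀[(1+g_L) + H(g_S−g_L)]/(r−g_L), with H = 10/2 = 5.
P₀ = 9.19 × [(1+0.0446) + 5×(0.137−0.0446)] / (0.106−0.0446)
   = 9.19 × 1.5066 / 0.0614 = 225.4993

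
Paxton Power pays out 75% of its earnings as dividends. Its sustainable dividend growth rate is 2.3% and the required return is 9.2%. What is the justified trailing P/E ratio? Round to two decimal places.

Justified trailing P/E = b(1+g)/(r−g) = 0.75×(1+0.023)/(0.092−0.023) = 11.1196

11.12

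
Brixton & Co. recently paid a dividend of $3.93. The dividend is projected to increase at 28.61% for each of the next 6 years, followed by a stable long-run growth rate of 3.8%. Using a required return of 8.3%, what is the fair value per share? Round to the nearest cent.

Two-stage DDM. Project D₁…D_6 at 0.2861, terminal growth 0.038, discount at r = 0.083.
D_1 = 5.0544
D_2 = 6.5004
D_3 = 8.3602
D_4 = 10.7521
D_5 = 13.8282
D_6 = 17.7845
Terminal value at t=6: TV = D_7/(r−g) = 18.4603/(0.083−0.038) = 410.2285
P₀ = 5.0544/(1+0.083)^1 + 6.5004/(1+0.083)^2 + 8.3602/(1+0.083)^3 + 10.7521/(1+0.083)^4 + 13.8282/(1+0.083)^5 + 17.7845/(1+0.083)^6 + 410.2285/(1+0.083)^6 = 299.1572

$299.16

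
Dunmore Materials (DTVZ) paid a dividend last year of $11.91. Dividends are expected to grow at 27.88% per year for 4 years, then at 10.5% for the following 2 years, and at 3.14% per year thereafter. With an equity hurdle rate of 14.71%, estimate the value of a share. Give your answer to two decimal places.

$249.94

Three-stage DDM. Project D₁…D_6; terminal Gordon value at t=6 with g = 0.0314; discount at r = 0.1471.
D_1 = 15.2305
D_2 = 19.4768
D_3 = 24.9069
D_4 = 31.8509
D_5 = 35.1953
D_6 = 38.8908
TV_6 = 40.1120/(0.1471−0.0314) = 346.6894
P₀ = Σ Dₜ/(1+r)ᵗ + TV_6/(1+r)^6 = 249.9383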